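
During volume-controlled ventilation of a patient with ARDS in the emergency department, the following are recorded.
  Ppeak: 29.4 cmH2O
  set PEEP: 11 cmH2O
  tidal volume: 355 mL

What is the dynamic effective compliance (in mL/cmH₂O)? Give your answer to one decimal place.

Dynamic compliance = Vt / (PIP − PEEP) = 355 / (29.4 − 11) = 355 / 18.4 = 19.293 mL/cmH2O.

19.3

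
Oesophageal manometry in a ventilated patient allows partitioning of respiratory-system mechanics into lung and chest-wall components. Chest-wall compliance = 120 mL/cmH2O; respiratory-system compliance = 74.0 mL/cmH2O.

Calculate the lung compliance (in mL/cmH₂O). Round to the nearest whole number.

193

1/CL = 1/Crs − 1/Ccw.
1/CL = 1/74.0 − 1/120 = 0.00518.
CL = 193.05 mL/cmH2O.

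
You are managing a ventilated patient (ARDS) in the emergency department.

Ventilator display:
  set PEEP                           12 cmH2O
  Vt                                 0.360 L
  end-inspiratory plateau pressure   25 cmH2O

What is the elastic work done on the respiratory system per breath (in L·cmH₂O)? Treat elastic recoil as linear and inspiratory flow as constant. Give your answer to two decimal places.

2.34

Elastic work ≈ ½ × (Pplat − PEEP) × Vt = 0.5 × (25 − 12) × 0.360 L = 0.5 × 13.0 × 0.360 = 2.34 L·cmH2O.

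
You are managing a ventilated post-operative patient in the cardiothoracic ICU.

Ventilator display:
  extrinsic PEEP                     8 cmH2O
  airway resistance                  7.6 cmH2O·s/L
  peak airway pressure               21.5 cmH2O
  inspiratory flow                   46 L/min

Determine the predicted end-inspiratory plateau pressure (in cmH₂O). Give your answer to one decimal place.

15.7

Flow: 46 L/min ÷ 60 = 0.7667 L/s.
Pplat = PIP − Raw × flow = 21.5 − 7.6 × 0.7667 = 21.5 − 5.827 = 15.673 cmH2O.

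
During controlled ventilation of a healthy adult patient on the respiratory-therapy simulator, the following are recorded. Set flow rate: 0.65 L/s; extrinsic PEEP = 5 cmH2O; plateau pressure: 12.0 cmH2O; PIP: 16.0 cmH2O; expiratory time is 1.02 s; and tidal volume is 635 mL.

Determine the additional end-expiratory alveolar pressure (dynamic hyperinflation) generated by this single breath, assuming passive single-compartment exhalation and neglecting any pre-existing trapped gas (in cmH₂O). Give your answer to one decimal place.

R = (PIP − Pplat)/V̇ = (16.0 − 12.0) / 0.65 = 4.0/0.65 = 6.154 cmH2O·s/L.
C = Vt/(Pplat − PEEP) = 635.0 / (12.0 − 5) = 635.0/7.0 = 90.714 mL/cmH2O.
τ = R × C = 6.154 × 0.09071 L/cmH2O = 0.5582 s.
Fraction remaining = e^(−Te/τ) = e^(−1.02/0.5582) = 0.1608; trapped volume = 635.0 × 0.1608 = 102.11 mL.
Additional alveolar pressure from trapping ≈ V_trapped / C = 102.11 / 90.714 = 1.126 cmH2O.

1.1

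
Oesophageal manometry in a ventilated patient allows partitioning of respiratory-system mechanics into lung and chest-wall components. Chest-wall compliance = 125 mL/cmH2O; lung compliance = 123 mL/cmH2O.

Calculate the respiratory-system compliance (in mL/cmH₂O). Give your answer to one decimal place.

Lung and chest wall are elastances in series: 1/Crs = 1/CL + 1/Ccw.
1/Crs = 1/123 + 1/125 = 0.01613.
Crs = 61.996 mL/cmH2O.

62.0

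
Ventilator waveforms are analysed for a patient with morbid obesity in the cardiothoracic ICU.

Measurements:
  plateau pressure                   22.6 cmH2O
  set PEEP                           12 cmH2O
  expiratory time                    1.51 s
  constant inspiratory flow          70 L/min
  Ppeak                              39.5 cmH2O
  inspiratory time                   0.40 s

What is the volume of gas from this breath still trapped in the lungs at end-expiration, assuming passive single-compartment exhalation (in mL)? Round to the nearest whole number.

Flow: 70 L/min ÷ 60 = 1.1667 L/s.
Vt = flow × Ti = 1.1667 L/s × 0.40 s × 1000 mL/L = 466.68 mL.
R = (PIP − Pplat)/V̇ = (39.5 − 22.6) / 1.1667 = 16.9/1.1667 = 14.485 cmH2O·s/L.
C = Vt/(Pplat − PEEP) = 466.68 / (22.6 − 12) = 466.68/10.6 = 44.026 mL/cmH2O.
τ = R × C = 14.485 × 0.04403 L/cmH2O = 0.6378 s.
Fraction remaining = e^(−Te/τ) = e^(−1.51/0.6378) = 0.09371.
Trapped volume = 466.68 × 0.09371 = 43.733 mL.

44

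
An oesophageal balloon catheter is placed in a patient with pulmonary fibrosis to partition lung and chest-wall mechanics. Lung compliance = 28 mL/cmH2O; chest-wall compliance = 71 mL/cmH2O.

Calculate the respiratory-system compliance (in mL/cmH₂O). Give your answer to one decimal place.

20.1

Lung and chest wall are elastances in series: 1/Crs = 1/CL + 1/Ccw.
1/Crs = 1/28 + 1/71 = 0.0498.
Crs = 20.08 mL/cmH2O.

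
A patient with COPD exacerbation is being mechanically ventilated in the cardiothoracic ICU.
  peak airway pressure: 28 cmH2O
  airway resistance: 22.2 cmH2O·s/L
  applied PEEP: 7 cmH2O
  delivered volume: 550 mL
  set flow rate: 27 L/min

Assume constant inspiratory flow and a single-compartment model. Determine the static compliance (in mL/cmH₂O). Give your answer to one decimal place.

Flow: 27 L/min ÷ 60 = 0.45 L/s.
Equation of motion (constant flow): PIP = Vt/C + R·V̇ + PEEP.
Vt/C = PIP − R·V̇ − PEEP = 28 − 22.2×0.45 − 7 = 28 − 9.99 − 7 = 11.01 cmH2O.
C = Vt / 11.01 = 550 / 11.01 = 49.955 mL/cmH2O.

50.0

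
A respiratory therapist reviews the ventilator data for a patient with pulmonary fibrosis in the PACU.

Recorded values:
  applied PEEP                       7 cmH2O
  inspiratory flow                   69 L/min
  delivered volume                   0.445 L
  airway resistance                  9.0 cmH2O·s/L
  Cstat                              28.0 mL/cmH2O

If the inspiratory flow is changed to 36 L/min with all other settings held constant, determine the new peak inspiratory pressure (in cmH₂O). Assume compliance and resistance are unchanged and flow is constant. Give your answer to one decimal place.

Flow: 69 L/min ÷ 60 = 1.15 L/s.
New flow: 36 L/min ÷ 60 = 0.6 L/s.
PIP = Vt/C + R·V̇ + PEEP (constant-flow equation of motion).
Only the resistive term changes: ΔPIP = R × ΔV̇ = 9.0 × (0.6 − 1.15) = 9.0 × -0.55 = -4.95 cmH2O.
Original PIP = 445/28.0 + 9.0×1.15 + 7 = 33.243 cmH2O; new PIP = 33.243 + (-4.95) = 28.293 cmH2O.

28.3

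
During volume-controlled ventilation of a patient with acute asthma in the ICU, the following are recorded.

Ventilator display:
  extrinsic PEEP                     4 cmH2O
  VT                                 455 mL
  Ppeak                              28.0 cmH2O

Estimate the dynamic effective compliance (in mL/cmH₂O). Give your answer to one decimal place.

19.0

Dynamic compliance = Vt / (PIP − PEEP) = 455 / (28.0 − 4) = 455 / 24.0 = 18.958 mL/cmH2O.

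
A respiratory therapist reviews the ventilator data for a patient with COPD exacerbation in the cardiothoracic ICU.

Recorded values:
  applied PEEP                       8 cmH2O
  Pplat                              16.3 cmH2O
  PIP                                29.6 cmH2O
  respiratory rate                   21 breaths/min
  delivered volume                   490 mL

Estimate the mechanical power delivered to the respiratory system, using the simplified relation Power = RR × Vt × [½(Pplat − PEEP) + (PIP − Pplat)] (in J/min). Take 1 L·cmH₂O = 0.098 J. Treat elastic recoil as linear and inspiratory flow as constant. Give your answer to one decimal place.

Per-breath work = Vt × [½(Pplat−PEEP) + (PIP−Pplat)] = 0.490 × [0.5×8.3 + 13.3] = 0.490 × 17.45 = 8.551 L·cmH2O.
Power = 21 × 8.551 = 179.57 L·cmH2O/min.
× 0.098 J/(L·cmH2O) → 17.598 J/min.

17.6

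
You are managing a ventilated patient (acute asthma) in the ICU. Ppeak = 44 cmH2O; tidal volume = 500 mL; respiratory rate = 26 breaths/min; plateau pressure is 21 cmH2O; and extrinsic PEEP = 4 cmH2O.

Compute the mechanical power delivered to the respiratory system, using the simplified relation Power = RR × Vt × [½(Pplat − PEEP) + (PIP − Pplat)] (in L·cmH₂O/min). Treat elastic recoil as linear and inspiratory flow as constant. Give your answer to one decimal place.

409.5

Per-breath work = Vt × [½(Pplat−PEEP) + (PIP−Pplat)] = 0.500 × [0.5×17.0 + 23.0] = 0.500 × 31.5 = 15.75 L·cmH2O.
Power = 26 × 15.75 = 409.5 L·cmH2O/min.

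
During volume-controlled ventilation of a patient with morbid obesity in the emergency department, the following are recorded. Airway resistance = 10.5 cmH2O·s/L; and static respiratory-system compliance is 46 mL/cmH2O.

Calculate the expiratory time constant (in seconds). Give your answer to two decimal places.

0.48

τ = R × C = 10.5 × 46 mL/cmH2O = 10.5 × 0.046 L/cmH2O = 0.483 s.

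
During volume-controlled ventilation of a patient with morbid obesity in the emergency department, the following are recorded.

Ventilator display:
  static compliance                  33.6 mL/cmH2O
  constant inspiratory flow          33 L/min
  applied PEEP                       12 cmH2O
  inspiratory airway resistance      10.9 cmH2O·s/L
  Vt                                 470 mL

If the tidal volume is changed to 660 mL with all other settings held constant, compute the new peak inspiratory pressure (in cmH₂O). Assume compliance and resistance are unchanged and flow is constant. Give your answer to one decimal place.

37.6

Flow: 33 L/min ÷ 60 = 0.55 L/s.
PIP = Vt/C + R·V̇ + PEEP (constant-flow equation of motion).
Only the elastic term changes: ΔPIP = ΔVt / C = (660 − 470) / 33.6 = 5.655 cmH2O.
Original PIP = 470/33.6 + 10.9×0.55 + 12 = 31.983 cmH2O; new PIP = 31.983 + (5.655) = 37.638 cmH2O.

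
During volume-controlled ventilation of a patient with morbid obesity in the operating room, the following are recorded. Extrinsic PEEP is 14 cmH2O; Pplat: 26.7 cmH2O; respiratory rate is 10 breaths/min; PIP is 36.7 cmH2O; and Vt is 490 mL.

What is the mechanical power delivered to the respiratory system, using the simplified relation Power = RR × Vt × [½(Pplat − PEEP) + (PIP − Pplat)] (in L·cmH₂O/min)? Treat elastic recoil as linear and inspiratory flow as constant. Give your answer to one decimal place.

80.1

Per-breath work = Vt × [½(Pplat−PEEP) + (PIP−Pplat)] = 0.490 × [0.5×12.7 + 10.0] = 0.490 × 16.35 = 8.012 L·cmH2O.
Power = 10 × 8.012 = 80.12 L·cmH2O/min.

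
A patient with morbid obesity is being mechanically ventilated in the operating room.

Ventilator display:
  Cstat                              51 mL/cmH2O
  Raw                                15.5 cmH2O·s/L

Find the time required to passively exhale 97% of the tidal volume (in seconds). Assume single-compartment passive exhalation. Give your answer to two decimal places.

2.77

τ = R × C = 15.5 × 51 mL/cmH2O = 15.5 × 0.051 L/cmH2O = 0.7905 s.
Exhaled fraction f = 1 − e^(−t/τ) → t = −τ·ln(1 − f) = −0.7905·ln(0.03) = 2.772 s.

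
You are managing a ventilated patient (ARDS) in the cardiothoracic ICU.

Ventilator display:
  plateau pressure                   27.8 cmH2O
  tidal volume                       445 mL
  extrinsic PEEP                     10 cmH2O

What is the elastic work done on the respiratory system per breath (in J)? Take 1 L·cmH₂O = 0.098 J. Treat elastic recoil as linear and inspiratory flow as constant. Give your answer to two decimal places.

0.39

Elastic work ≈ ½ × (Pplat − PEEP) × Vt = 0.5 × (27.8 − 10) × 0.445 L = 0.5 × 17.8 × 0.445 = 3.961 L·cmH2O.
× 0.098 J/(L·cmH2O) → 0.3882 J.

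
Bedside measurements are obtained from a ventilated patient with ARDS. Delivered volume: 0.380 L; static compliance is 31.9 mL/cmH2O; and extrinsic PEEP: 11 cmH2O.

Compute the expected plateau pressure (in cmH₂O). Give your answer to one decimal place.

22.9

Pplat = PEEP + Vt / Cstat = 11 + 380 / 31.9 = 11 + 11.912 = 22.912 cmH2O.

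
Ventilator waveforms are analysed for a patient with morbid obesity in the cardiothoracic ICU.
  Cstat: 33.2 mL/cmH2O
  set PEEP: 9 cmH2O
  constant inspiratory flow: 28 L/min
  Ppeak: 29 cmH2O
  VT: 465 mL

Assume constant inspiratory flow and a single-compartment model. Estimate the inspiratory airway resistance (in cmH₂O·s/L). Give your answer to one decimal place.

Flow: 28 L/min ÷ 60 = 0.4667 L/s.
Equation of motion (constant flow): PIP = Vt/C + R·V̇ + PEEP.
R·V̇ = PIP − Vt/C − PEEP = 29 − 465/33.2 − 9 = 29 − 14.006 − 9 = 5.994 cmH2O.
R = 5.994 / 0.4667 = 12.843 cmH2O·s/L.

12.8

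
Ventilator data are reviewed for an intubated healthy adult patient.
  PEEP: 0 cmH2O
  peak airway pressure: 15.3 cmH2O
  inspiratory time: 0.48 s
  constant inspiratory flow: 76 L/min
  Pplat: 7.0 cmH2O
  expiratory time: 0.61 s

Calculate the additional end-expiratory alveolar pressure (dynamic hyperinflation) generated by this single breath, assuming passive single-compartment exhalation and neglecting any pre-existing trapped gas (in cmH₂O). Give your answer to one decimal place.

Flow: 76 L/min ÷ 60 = 1.2667 L/s.
Vt = flow × Ti = 1.2667 L/s × 0.48 s × 1000 mL/L = 608.02 mL.
R = (PIP − Pplat)/V̇ = (15.3 − 7.0) / 1.2667 = 8.3/1.2667 = 6.552 cmH2O·s/L.
C = Vt/(Pplat − PEEP) = 608.02 / (7.0 − 0) = 608.02/7.0 = 86.86 mL/cmH2O.
τ = R × C = 6.552 × 0.08686 L/cmH2O = 0.5691 s.
Fraction remaining = e^(−Te/τ) = e^(−0.61/0.5691) = 0.3424; trapped volume = 608.02 × 0.3424 = 208.19 mL.
Additional alveolar pressure from trapping ≈ V_trapped / C = 208.19 / 86.86 = 2.397 cmH2O.

2.4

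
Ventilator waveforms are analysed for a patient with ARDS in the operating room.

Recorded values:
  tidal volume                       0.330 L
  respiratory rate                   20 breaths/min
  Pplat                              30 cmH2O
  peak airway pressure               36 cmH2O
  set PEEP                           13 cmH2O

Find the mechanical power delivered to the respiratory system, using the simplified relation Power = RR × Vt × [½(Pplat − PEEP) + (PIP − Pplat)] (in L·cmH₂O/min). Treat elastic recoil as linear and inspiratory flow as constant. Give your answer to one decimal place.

Per-breath work = Vt × [½(Pplat−PEEP) + (PIP−Pplat)] = 0.330 × [0.5×17.0 + 6.0] = 0.330 × 14.5 = 4.785 L·cmH2O.
Power = 20 × 4.785 = 95.7 L·cmH2O/min.

95.7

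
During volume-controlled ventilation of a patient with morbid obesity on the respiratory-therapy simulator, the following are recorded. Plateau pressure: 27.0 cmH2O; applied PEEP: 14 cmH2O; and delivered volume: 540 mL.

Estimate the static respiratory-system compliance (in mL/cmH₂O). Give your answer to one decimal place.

Cstat = Vt / (Pplat − PEEP) = 540 / (27.0 − 14) = 540 / 13.0 = 41.538 mL/cmH2O.

41.5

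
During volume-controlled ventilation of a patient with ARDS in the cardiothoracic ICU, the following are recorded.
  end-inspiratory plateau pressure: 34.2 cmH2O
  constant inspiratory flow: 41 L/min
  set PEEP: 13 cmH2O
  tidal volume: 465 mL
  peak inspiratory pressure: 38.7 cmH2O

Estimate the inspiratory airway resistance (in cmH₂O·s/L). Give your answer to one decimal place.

Flow: 41 L/min ÷ 60 = 0.6833 L/s.
Raw = (PIP − Pplat) / flow = (38.7 − 34.2) / 0.6833 = 4.5 / 0.6833 = 6.586 cmH2O·s/L.

6.6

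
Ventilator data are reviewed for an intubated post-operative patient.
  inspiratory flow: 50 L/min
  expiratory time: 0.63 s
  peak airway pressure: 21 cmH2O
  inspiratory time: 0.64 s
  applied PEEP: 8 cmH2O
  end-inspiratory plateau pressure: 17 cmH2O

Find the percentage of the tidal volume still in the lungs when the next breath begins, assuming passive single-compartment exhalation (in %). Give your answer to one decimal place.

10.9

Flow: 50 L/min ÷ 60 = 0.8333 L/s.
Vt = flow × Ti = 0.8333 L/s × 0.64 s × 1000 mL/L = 533.31 mL.
R = (PIP − Pplat)/V̇ = (21 − 17) / 0.8333 = 4.0/0.8333 = 4.8 cmH2O·s/L.
C = Vt/(Pplat − PEEP) = 533.31 / (17 − 8) = 533.31/9.0 = 59.257 mL/cmH2O.
τ = R × C = 4.8 × 0.05926 L/cmH2O = 0.2844 s.
Fraction remaining at end-expiration = e^(−Te/τ) = e^(−0.63/0.2844) = 0.1091 → 10.91%.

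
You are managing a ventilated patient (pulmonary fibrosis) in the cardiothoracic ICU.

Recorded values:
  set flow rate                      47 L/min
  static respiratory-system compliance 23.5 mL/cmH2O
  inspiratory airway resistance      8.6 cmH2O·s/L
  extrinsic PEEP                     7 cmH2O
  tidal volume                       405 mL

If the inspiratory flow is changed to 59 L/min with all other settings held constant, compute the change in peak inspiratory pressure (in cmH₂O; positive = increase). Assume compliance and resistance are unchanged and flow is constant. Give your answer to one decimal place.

1.7

Flow: 47 L/min ÷ 60 = 0.7833 L/s.
New flow: 59 L/min ÷ 60 = 0.9833 L/s.
PIP = Vt/C + R·V̇ + PEEP (constant-flow equation of motion).
Only the resistive term changes: ΔPIP = R × ΔV̇ = 8.6 × (0.9833 − 0.7833) = 8.6 × 0.2 = 1.72 cmH2O.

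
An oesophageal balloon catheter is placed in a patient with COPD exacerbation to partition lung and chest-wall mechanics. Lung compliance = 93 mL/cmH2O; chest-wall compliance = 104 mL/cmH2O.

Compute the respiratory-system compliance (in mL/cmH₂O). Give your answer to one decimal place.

49.1

Lung and chest wall are elastances in series: 1/Crs = 1/CL + 1/Ccw.
1/Crs = 1/93 + 1/104 = 0.02037.
Crs = 49.092 mL/cmH2O.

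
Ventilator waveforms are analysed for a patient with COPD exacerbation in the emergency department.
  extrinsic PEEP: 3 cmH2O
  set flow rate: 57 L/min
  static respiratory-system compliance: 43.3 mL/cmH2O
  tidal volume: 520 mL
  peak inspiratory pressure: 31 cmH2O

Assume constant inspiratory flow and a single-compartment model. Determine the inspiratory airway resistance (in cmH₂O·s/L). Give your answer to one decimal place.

16.8

Flow: 57 L/min ÷ 60 = 0.95 L/s.
Equation of motion (constant flow): PIP = Vt/C + R·V̇ + PEEP.
R·V̇ = PIP − Vt/C − PEEP = 31 − 520/43.3 − 3 = 31 − 12.009 − 3 = 15.991 cmH2O.
R = 15.991 / 0.95 = 16.833 cmH2O·s/L.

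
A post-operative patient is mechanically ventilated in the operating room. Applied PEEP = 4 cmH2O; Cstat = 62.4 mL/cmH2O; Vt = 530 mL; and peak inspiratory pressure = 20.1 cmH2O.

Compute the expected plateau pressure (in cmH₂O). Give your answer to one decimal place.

Pplat = PEEP + Vt / Cstat = 4 + 530 / 62.4 = 4 + 8.494 = 12.494 cmH2O.

12.5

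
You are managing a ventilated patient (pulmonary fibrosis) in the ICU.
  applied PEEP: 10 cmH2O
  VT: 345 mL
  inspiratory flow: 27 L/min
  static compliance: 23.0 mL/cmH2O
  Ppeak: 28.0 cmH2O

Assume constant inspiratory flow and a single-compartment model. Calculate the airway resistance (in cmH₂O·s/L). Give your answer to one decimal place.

6.7

Flow: 27 L/min ÷ 60 = 0.45 L/s.
Equation of motion (constant flow): PIP = Vt/C + R·V̇ + PEEP.
R·V̇ = PIP − Vt/C − PEEP = 28.0 − 345/23.0 − 10 = 28.0 − 15.0 − 10 = 3.0 cmH2O.
R = 3.0 / 0.45 = 6.667 cmH2O·s/L.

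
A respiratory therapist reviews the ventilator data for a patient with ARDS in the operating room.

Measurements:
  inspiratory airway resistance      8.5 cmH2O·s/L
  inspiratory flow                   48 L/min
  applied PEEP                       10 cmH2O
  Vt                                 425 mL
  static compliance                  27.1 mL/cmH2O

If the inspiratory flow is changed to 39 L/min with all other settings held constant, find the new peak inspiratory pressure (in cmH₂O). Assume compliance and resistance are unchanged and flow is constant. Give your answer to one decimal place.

31.2

Flow: 48 L/min ÷ 60 = 0.8 L/s.
New flow: 39 L/min ÷ 60 = 0.65 L/s.
PIP = Vt/C + R·V̇ + PEEP (constant-flow equation of motion).
Only the resistive term changes: ΔPIP = R × ΔV̇ = 8.5 × (0.65 − 0.8) = 8.5 × -0.15 = -1.275 cmH2O.
Original PIP = 425/27.1 + 8.5×0.8 + 10 = 32.483 cmH2O; new PIP = 32.483 + (-1.275) = 31.208 cmH2O.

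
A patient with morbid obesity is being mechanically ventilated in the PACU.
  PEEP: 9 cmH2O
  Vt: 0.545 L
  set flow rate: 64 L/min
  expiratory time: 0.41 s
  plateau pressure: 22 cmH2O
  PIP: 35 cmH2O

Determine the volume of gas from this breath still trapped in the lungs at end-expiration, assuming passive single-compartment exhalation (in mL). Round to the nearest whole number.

Flow: 64 L/min ÷ 60 = 1.0667 L/s.
R = (PIP − Pplat)/V̇ = (35 − 22) / 1.0667 = 13.0/1.0667 = 12.187 cmH2O·s/L.
C = Vt/(Pplat − PEEP) = 545.0 / (22 − 9) = 545.0/13.0 = 41.923 mL/cmH2O.
τ = R × C = 12.187 × 0.04192 L/cmH2O = 0.5109 s.
Fraction remaining = e^(−Te/τ) = e^(−0.41/0.5109) = 0.4482.
Trapped volume = 545.0 × 0.4482 = 244.27 mL.

244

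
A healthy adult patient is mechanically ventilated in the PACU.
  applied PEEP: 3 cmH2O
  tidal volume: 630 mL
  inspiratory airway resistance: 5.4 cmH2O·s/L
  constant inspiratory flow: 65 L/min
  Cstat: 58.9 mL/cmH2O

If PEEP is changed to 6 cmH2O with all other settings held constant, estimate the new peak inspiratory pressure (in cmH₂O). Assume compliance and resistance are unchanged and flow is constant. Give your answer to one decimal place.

Flow: 65 L/min ÷ 60 = 1.0833 L/s.
PIP = Vt/C + R·V̇ + PEEP (constant-flow equation of motion).
Only the baseline term changes: ΔPIP = ΔPEEP = 6 − 3 = 3.0 cmH2O.
Original PIP = 630/58.9 + 5.4×1.0833 + 3 = 19.546 cmH2O; new PIP = 19.546 + (3.0) = 22.546 cmH2O.

22.5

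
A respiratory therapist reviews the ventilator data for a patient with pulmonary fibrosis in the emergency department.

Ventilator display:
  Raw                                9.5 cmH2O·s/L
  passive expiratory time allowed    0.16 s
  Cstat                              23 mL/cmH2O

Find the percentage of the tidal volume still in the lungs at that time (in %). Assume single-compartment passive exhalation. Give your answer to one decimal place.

48.1

τ = R × C = 9.5 × 23 mL/cmH2O = 9.5 × 0.023 L/cmH2O = 0.2185 s.
Passive exhalation: V(t)/V₀ = e^(−t/τ) = e^(−0.16/0.2185) = 0.4808.
Fraction remaining = 0.4808 → 48.08%.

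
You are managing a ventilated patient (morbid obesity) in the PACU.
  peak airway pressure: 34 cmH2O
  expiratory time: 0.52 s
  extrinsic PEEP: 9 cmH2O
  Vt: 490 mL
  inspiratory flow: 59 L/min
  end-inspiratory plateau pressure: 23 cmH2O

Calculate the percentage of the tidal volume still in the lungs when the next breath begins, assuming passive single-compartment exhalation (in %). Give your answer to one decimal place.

26.5

Flow: 59 L/min ÷ 60 = 0.9833 L/s.
R = (PIP − Pplat)/V̇ = (34 − 23) / 0.9833 = 11.0/0.9833 = 11.187 cmH2O·s/L.
C = Vt/(Pplat − PEEP) = 490.0 / (23 − 9) = 490.0/14.0 = 35.0 mL/cmH2O.
τ = R × C = 11.187 × 0.035 L/cmH2O = 0.3915 s.
Fraction remaining at end-expiration = e^(−Te/τ) = e^(−0.52/0.3915) = 0.2649 → 26.49%.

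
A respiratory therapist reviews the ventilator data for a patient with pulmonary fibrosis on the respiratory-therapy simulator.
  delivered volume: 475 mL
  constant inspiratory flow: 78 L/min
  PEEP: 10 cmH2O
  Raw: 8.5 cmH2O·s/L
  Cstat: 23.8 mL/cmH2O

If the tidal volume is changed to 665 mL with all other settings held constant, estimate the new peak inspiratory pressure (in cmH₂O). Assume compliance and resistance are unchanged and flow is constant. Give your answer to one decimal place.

49.0

Flow: 78 L/min ÷ 60 = 1.3 L/s.
PIP = Vt/C + R·V̇ + PEEP (constant-flow equation of motion).
Only the elastic term changes: ΔPIP = ΔVt / C = (665 − 475) / 23.8 = 7.983 cmH2O.
Original PIP = 475/23.8 + 8.5×1.3 + 10 = 41.008 cmH2O; new PIP = 41.008 + (7.983) = 48.991 cmH2O.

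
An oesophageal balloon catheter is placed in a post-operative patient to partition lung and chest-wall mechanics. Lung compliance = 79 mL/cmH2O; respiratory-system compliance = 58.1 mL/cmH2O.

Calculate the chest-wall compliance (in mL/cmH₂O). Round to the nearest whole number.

220

1/Ccw = 1/Crs − 1/CL.
1/Ccw = 1/58.1 − 1/79 = 0.004553.
Ccw = 219.64 mL/cmH2O.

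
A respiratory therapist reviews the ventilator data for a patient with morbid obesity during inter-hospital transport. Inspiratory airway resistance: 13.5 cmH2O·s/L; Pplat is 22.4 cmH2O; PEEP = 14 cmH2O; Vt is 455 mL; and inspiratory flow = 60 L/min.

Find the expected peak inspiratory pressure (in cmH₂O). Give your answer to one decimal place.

35.9

Flow: 60 L/min ÷ 60 = 1 L/s.
PIP = Pplat + Raw × flow = 22.4 + 13.5 × 1 = 22.4 + 13.5 = 35.9 cmH2O.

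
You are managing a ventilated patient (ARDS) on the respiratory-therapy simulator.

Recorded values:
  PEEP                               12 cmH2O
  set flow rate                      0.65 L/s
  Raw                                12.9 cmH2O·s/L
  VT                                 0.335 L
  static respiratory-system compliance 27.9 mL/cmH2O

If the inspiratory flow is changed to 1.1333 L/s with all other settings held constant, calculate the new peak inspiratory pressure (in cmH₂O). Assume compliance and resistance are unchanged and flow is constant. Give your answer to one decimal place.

38.6

PIP = Vt/C + R·V̇ + PEEP (constant-flow equation of motion).
Only the resistive term changes: ΔPIP = R × ΔV̇ = 12.9 × (1.1333 − 0.65) = 12.9 × 0.4833 = 6.235 cmH2O.
Original PIP = 335/27.9 + 12.9×0.65 + 12 = 32.392 cmH2O; new PIP = 32.392 + (6.235) = 38.627 cmH2O.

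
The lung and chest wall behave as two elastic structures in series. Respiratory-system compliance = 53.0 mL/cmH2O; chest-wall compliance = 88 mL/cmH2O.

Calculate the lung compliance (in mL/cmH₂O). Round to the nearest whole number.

133

1/CL = 1/Crs − 1/Ccw.
1/CL = 1/53.0 − 1/88 = 0.007504.
CL = 133.26 mL/cmH2O.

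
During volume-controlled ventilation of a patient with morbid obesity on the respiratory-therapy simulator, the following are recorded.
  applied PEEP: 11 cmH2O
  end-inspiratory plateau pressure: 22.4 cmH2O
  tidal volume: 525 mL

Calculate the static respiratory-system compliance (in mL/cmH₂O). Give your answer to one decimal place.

Cstat = Vt / (Pplat − PEEP) = 525 / (22.4 − 11) = 525 / 11.4 = 46.053 mL/cmH2O.

46.1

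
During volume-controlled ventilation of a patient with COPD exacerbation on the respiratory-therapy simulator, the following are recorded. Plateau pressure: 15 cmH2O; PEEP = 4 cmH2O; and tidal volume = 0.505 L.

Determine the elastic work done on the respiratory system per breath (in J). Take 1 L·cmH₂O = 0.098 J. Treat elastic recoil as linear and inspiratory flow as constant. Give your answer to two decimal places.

0.27

Elastic work ≈ ½ × (Pplat − PEEP) × Vt = 0.5 × (15 − 4) × 0.505 L = 0.5 × 11.0 × 0.505 = 2.778 L·cmH2O.
× 0.098 J/(L·cmH2O) → 0.2722 J.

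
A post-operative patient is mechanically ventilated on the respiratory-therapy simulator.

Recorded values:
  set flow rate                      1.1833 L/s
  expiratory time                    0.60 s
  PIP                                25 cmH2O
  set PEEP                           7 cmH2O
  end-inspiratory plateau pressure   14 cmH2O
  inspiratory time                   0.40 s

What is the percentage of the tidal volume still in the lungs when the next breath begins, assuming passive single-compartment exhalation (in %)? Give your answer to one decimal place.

Vt = flow × Ti = 1.1833 L/s × 0.40 s × 1000 mL/L = 473.32 mL.
R = (PIP − Pplat)/V̇ = (25 − 14) / 1.1833 = 11.0/1.1833 = 9.296 cmH2O·s/L.
C = Vt/(Pplat − PEEP) = 473.32 / (14 − 7) = 473.32/7.0 = 67.617 mL/cmH2O.
τ = R × C = 9.296 × 0.06762 L/cmH2O = 0.6286 s.
Fraction remaining at end-expiration = e^(−Te/τ) = e^(−0.60/0.6286) = 0.385 → 38.5%.

38.5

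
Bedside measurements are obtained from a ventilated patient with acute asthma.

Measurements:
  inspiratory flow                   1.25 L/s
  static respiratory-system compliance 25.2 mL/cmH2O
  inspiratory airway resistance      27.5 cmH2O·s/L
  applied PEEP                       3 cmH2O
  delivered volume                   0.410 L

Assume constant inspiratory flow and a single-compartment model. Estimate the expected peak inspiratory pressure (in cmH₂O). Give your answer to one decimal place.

Equation of motion (constant flow): PIP = Vt/C + R·V̇ + PEEP.
PIP = 410/25.2 + 27.5×1.25 + 3 = 16.27 + 34.375 + 3 = 53.645 cmH2O.

53.6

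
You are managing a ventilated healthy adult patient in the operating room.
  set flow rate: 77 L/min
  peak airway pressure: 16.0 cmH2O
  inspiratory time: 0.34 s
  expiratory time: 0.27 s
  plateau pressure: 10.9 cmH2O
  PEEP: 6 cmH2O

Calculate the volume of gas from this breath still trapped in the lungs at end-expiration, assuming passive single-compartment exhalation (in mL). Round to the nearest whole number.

203

Flow: 77 L/min ÷ 60 = 1.2833 L/s.
Vt = flow × Ti = 1.2833 L/s × 0.34 s × 1000 mL/L = 436.32 mL.
R = (PIP − Pplat)/V̇ = (16.0 − 10.9) / 1.2833 = 5.1/1.2833 = 3.974 cmH2O·s/L.
C = Vt/(Pplat − PEEP) = 436.32 / (10.9 − 6) = 436.32/4.9 = 89.045 mL/cmH2O.
τ = R × C = 3.974 × 0.08905 L/cmH2O = 0.3539 s.
Fraction remaining = e^(−Te/τ) = e^(−0.27/0.3539) = 0.4663.
Trapped volume = 436.32 × 0.4663 = 203.46 mL.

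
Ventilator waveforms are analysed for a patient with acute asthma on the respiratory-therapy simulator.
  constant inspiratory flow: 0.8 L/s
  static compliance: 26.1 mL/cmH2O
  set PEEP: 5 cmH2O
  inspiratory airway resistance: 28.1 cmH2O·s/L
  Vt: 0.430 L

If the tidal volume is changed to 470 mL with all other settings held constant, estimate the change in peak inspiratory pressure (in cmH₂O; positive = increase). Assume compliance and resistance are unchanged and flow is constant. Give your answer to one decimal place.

1.5

PIP = Vt/C + R·V̇ + PEEP (constant-flow equation of motion).
Only the elastic term changes: ΔPIP = ΔVt / C = (470 − 430) / 26.1 = 1.533 cmH2O.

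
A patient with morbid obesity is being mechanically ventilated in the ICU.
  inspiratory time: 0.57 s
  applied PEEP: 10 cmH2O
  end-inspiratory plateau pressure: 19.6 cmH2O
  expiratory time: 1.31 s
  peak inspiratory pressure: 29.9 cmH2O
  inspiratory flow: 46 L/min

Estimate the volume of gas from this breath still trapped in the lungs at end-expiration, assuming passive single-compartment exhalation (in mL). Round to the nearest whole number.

51

Flow: 46 L/min ÷ 60 = 0.7667 L/s.
Vt = flow × Ti = 0.7667 L/s × 0.57 s × 1000 mL/L = 437.02 mL.
R = (PIP − Pplat)/V̇ = (29.9 − 19.6) / 0.7667 = 10.3/0.7667 = 13.434 cmH2O·s/L.
C = Vt/(Pplat − PEEP) = 437.02 / (19.6 − 10) = 437.02/9.6 = 45.523 mL/cmH2O.
τ = R × C = 13.434 × 0.04552 L/cmH2O = 0.6115 s.
Fraction remaining = e^(−Te/τ) = e^(−1.31/0.6115) = 0.1174.
Trapped volume = 437.02 × 0.1174 = 51.306 mL.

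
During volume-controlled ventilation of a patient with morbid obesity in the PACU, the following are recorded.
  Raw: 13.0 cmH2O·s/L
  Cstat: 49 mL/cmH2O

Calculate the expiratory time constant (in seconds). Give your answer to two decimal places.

τ = R × C = 13.0 × 49 mL/cmH2O = 13.0 × 0.049 L/cmH2O = 0.637 s.

0.64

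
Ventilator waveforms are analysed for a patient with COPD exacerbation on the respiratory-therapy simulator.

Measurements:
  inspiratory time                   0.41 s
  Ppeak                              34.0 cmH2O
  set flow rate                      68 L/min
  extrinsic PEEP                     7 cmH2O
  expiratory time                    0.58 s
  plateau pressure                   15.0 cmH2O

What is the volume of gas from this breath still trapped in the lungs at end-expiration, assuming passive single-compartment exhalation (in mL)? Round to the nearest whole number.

Flow: 68 L/min ÷ 60 = 1.1333 L/s.
Vt = flow × Ti = 1.1333 L/s × 0.41 s × 1000 mL/L = 464.65 mL.
R = (PIP − Pplat)/V̇ = (34.0 − 15.0) / 1.1333 = 19.0/1.1333 = 16.765 cmH2O·s/L.
C = Vt/(Pplat − PEEP) = 464.65 / (15.0 − 7) = 464.65/8.0 = 58.081 mL/cmH2O.
τ = R × C = 16.765 × 0.05808 L/cmH2O = 0.9737 s.
Fraction remaining = e^(−Te/τ) = e^(−0.58/0.9737) = 0.5512.
Trapped volume = 464.65 × 0.5512 = 256.12 mL.

256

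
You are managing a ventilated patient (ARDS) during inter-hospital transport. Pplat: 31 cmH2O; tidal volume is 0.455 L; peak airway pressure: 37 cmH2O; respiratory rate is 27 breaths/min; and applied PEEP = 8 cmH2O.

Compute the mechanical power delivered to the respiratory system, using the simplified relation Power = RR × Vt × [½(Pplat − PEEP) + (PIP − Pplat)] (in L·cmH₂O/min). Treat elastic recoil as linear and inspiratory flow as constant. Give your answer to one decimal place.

215.0

Per-breath work = Vt × [½(Pplat−PEEP) + (PIP−Pplat)] = 0.455 × [0.5×23.0 + 6.0] = 0.455 × 17.5 = 7.963 L·cmH2O.
Power = 27 × 7.963 = 215.0 L·cmH2O/min.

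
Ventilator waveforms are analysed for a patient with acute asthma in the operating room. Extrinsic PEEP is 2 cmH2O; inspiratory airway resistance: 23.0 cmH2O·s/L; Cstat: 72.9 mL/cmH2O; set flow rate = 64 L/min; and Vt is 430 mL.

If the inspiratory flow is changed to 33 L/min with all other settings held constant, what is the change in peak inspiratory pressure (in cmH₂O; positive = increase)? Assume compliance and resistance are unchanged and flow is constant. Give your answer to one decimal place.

Flow: 64 L/min ÷ 60 = 1.0667 L/s.
New flow: 33 L/min ÷ 60 = 0.55 L/s.
PIP = Vt/C + R·V̇ + PEEP (constant-flow equation of motion).
Only the resistive term changes: ΔPIP = R × ΔV̇ = 23.0 × (0.55 − 1.0667) = 23.0 × -0.5167 = -11.884 cmH2O.

-11.9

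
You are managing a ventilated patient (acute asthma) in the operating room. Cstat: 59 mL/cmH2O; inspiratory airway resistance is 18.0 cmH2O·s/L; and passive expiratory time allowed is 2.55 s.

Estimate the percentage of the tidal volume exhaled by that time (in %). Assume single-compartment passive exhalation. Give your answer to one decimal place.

τ = R × C = 18.0 × 59 mL/cmH2O = 18.0 × 0.059 L/cmH2O = 1.062 s.
Passive exhalation: V(t)/V₀ = e^(−t/τ) = e^(−2.55/1.062) = 0.09062.
Fraction exhaled = 1 − 0.09062 = 0.9094 → 90.94%.

90.9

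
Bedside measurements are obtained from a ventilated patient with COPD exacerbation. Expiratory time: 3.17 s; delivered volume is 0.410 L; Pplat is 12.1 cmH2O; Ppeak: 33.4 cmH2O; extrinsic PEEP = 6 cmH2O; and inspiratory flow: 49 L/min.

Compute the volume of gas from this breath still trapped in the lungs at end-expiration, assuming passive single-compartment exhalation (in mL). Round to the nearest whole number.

Flow: 49 L/min ÷ 60 = 0.8167 L/s.
R = (PIP − Pplat)/V̇ = (33.4 − 12.1) / 0.8167 = 21.3/0.8167 = 26.081 cmH2O·s/L.
C = Vt/(Pplat − PEEP) = 410.0 / (12.1 − 6) = 410.0/6.1 = 67.213 mL/cmH2O.
τ = R × C = 26.081 × 0.06721 L/cmH2O = 1.753 s.
Fraction remaining = e^(−Te/τ) = e^(−3.17/1.753) = 0.1639.
Trapped volume = 410.0 × 0.1639 = 67.199 mL.

67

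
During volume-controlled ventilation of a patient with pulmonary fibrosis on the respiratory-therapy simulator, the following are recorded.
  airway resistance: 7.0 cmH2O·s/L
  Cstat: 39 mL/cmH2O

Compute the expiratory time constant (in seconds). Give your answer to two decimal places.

τ = R × C = 7.0 × 39 mL/cmH2O = 7.0 × 0.039 L/cmH2O = 0.273 s.

0.27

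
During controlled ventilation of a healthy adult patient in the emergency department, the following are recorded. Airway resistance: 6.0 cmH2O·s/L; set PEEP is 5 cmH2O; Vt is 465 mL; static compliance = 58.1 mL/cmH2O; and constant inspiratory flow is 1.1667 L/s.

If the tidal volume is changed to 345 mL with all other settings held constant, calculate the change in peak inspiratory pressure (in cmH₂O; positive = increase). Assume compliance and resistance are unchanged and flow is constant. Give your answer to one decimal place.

PIP = Vt/C + R·V̇ + PEEP (constant-flow equation of motion).
Only the elastic term changes: ΔPIP = ΔVt / C = (345 − 465) / 58.1 = -2.065 cmH2O.

-2.1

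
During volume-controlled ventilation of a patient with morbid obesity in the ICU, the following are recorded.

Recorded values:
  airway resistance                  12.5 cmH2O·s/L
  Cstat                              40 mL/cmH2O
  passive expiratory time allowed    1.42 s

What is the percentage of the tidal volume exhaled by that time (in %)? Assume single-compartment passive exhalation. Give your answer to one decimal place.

τ = R × C = 12.5 × 40 mL/cmH2O = 12.5 × 0.040 L/cmH2O = 0.5 s.
Passive exhalation: V(t)/V₀ = e^(−t/τ) = e^(−1.42/0.5) = 0.05843.
Fraction exhaled = 1 − 0.05843 = 0.9416 → 94.16%.

94.2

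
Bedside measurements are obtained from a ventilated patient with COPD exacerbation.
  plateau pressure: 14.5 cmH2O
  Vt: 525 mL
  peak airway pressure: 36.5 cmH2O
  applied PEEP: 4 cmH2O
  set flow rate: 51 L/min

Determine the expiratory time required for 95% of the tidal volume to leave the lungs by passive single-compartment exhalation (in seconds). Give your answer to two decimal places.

Flow: 51 L/min ÷ 60 = 0.85 L/s.
R = (PIP − Pplat)/V̇ = (36.5 − 14.5) / 0.85 = 22.0/0.85 = 25.882 cmH2O·s/L.
C = Vt/(Pplat − PEEP) = 525.0 / (14.5 − 4) = 525.0/10.5 = 50.0 mL/cmH2O.
τ = R × C = 25.882 × 0.05 L/cmH2O = 1.294 s.
t = −τ·ln(1 − 0.95) = −1.294·ln(0.05) = 3.876 s.

3.88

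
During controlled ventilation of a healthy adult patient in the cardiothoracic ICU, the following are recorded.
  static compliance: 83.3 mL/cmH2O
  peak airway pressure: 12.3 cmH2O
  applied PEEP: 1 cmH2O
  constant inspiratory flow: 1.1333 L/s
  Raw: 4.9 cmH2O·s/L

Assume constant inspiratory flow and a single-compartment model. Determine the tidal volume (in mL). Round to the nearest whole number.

479

Equation of motion (constant flow): PIP = Vt/C + R·V̇ + PEEP.
Vt/C = PIP − R·V̇ − PEEP = 12.3 − 5.553 − 1 = 5.747 cmH2O.
Vt = C × 5.747 = 83.3 × 5.747 = 478.73 mL.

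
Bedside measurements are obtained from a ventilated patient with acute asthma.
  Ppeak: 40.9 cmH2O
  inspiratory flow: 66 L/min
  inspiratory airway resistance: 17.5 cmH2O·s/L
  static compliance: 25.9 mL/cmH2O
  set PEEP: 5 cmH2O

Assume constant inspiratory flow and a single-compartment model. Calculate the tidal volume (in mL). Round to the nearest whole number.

Flow: 66 L/min ÷ 60 = 1.1 L/s.
Equation of motion (constant flow): PIP = Vt/C + R·V̇ + PEEP.
Vt/C = PIP − R·V̇ − PEEP = 40.9 − 19.25 − 5 = 16.65 cmH2O.
Vt = C × 16.65 = 25.9 × 16.65 = 431.24 mL.

431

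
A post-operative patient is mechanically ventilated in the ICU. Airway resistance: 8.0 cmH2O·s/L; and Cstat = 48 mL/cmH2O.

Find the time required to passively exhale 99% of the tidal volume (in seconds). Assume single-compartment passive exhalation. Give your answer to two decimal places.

τ = R × C = 8.0 × 48 mL/cmH2O = 8.0 × 0.048 L/cmH2O = 0.384 s.
Exhaled fraction f = 1 − e^(−t/τ) → t = −τ·ln(1 − f) = −0.384·ln(0.01) = 1.768 s.

1.77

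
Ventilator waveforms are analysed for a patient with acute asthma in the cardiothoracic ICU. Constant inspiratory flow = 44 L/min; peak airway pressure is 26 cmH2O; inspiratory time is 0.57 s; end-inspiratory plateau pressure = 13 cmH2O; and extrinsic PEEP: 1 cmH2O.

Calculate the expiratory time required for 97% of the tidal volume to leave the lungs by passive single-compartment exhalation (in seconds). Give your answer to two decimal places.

2.17

Flow: 44 L/min ÷ 60 = 0.7333 L/s.
Vt = flow × Ti = 0.7333 L/s × 0.57 s × 1000 mL/L = 417.98 mL.
R = (PIP − Pplat)/V̇ = (26 − 13) / 0.7333 = 13.0/0.7333 = 17.728 cmH2O·s/L.
C = Vt/(Pplat − PEEP) = 417.98 / (13 − 1) = 417.98/12.0 = 34.832 mL/cmH2O.
τ = R × C = 17.728 × 0.03483 L/cmH2O = 0.6175 s.
t = −τ·ln(1 − 0.97) = −0.6175·ln(0.03) = 2.165 s.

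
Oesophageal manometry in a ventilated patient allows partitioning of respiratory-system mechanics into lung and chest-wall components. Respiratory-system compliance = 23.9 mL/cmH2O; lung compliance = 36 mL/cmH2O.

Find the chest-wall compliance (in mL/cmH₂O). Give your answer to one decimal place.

71.1

1/Ccw = 1/Crs − 1/CL.
1/Ccw = 1/23.9 − 1/36 = 0.01406.
Ccw = 71.124 mL/cmH2O.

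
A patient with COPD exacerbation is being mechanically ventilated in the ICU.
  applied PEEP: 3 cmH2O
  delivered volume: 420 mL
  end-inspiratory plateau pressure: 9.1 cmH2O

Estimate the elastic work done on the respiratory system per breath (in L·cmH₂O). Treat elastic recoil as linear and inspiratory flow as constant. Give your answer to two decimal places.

1.28

Elastic work ≈ ½ × (Pplat − PEEP) × Vt = 0.5 × (9.1 − 3) × 0.420 L = 0.5 × 6.1 × 0.420 = 1.281 L·cmH2O.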